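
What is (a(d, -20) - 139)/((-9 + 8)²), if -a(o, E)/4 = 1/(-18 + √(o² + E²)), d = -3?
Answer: -11887/85 - 4*√409/85 ≈ -140.80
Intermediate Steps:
a(o, E) = -4/(-18 + √(E² + o²)) (a(o, E) = -4/(-18 + √(o² + E²)) = -4/(-18 + √(E² + o²)))
(a(d, -20) - 139)/((-9 + 8)²) = (-4/(-18 + √((-20)² + (-3)²)) - 139)/((-9 + 8)²) = (-4/(-18 + √(400 + 9)) - 139)/((-1)²) = (-4/(-18 + √409) - 139)/1 = 1*(-139 - 4/(-18 + √409)) = -139 - 4/(-18 + √409)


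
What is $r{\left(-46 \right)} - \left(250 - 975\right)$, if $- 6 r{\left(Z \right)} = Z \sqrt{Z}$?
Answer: $725 + \frac{23 i \sqrt{46}}{3} \approx 725.0 + 51.998 i$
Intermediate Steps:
$r{\left(Z \right)} = - \frac{Z^{\frac{3}{2}}}{6}$ ($r{\left(Z \right)} = - \frac{Z \sqrt{Z}}{6} = - \frac{Z^{\frac{3}{2}}}{6}$)
$r{\left(-46 \right)} - \left(250 - 975\right) = - \frac{\left(-46\right)^{\frac{3}{2}}}{6} - \left(250 - 975\right) = - \frac{\left(-46\right) i \sqrt{46}}{6} - -725 = \frac{23 i \sqrt{46}}{3} + 725 = 725 + \frac{23 i \sqrt{46}}{3}$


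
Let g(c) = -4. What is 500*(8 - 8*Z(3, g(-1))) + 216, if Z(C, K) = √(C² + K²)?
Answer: -15784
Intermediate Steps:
500*(8 - 8*Z(3, g(-1))) + 216 = 500*(8 - 8*√(3² + (-4)²)) + 216 = 500*(8 - 8*√(9 + 16)) + 216 = 500*(8 - 8*√25) + 216 = 500*(8 - 8*5) + 216 = 500*(8 - 40) + 216 = 500*(-32) + 216 = -16000 + 216 = -15784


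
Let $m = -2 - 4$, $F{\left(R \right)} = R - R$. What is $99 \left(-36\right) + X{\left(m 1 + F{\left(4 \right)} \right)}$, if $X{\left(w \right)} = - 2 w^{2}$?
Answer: $-3636$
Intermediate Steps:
$F{\left(R \right)} = 0$
$m = -6$
$99 \left(-36\right) + X{\left(m 1 + F{\left(4 \right)} \right)} = 99 \left(-36\right) - 2 \left(\left(-6\right) 1 + 0\right)^{2} = -3564 - 2 \left(-6 + 0\right)^{2} = -3564 - 2 \left(-6\right)^{2} = -3564 - 72 = -3636$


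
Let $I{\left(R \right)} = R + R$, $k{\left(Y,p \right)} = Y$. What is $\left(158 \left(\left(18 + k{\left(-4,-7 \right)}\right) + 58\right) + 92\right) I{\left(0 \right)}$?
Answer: $0$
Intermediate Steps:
$I{\left(R \right)} = 2 R$
$\left(158 \left(\left(18 + k{\left(-4,-7 \right)}\right) + 58\right) + 92\right) I{\left(0 \right)} = \left(158 \left(\left(18 - 4\right) + 58\right) + 92\right) 2 \cdot 0 = \left(158 \left(14 + 58\right) + 92\right) 0 = \left(158 \cdot 72 + 92\right) 0 = \left(11376 + 92\right) 0 = 11468 \cdot 0 = 0$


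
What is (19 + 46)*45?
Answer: 2925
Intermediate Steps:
(19 + 46)*45 = 65*45 = 2925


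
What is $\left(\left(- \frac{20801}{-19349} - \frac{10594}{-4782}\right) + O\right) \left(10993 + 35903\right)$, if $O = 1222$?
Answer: $\frac{80556206175904}{1401923} \approx 5.7461 \cdot 10^{7}$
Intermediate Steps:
$\left(\left(- \frac{20801}{-19349} - \frac{10594}{-4782}\right) + O\right) \left(10993 + 35903\right) = \left(\left(- \frac{20801}{-19349} - \frac{10594}{-4782}\right) + 1222\right) \left(10993 + 35903\right) = \left(\left(\left(-20801\right) \left(- \frac{1}{19349}\right) - - \frac{5297}{2391}\right) + 1222\right) 46896 = \left(\left(\frac{1891}{1759} + \frac{5297}{2391}\right) + 1222\right) 46896 = \left(\frac{13838804}{4205769} + 1222\right) 46896 = \frac{5153288522}{4205769} \cdot 46896 = \frac{80556206175904}{1401923}$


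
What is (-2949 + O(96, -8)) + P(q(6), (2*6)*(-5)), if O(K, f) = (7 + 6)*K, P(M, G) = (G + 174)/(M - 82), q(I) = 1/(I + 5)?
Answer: -1533855/901 ≈ -1702.4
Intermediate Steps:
q(I) = 1/(5 + I)
P(M, G) = (174 + G)/(-82 + M)
O(K, f) = 13*K
(-2949 + O(96, -8)) + P(q(6), (2*6)*(-5)) = (-2949 + 13*96) + (174 + (2*6)*(-5))/(-82 + 1/(5 + 6)) = (-2949 + 1248) + (174 + 12*(-5))/(-82 + 1/11) = -1701 + (174 - 60)/(-82 + 1/11) = -1701 + 114/(-901/11) = -1701 - 11/901*114 = -1701 - 1254/901 = -1533855/901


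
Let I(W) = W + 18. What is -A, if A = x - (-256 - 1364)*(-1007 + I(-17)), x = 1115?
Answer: 1628605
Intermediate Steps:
I(W) = 18 + W
A = -1628605 (A = 1115 - (-256 - 1364)*(-1007 + (18 - 17)) = 1115 - (-1620)*(-1007 + 1) = 1115 - (-1620)*(-1006) = 1115 - 1*1629720 = 1115 - 1629720 = -1628605)
-A = -1*(-1628605) = 1628605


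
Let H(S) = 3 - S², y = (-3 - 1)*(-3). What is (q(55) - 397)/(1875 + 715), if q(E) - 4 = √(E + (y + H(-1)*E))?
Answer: -393/2590 + √177/2590 ≈ -0.14660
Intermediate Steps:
y = 12 (y = -4*(-3) = 12)
q(E) = 4 + √(12 + 3*E) (q(E) = 4 + √(E + (12 + (3 - 1*(-1)²)*E)) = 4 + √(E + (12 + (3 - 1*1)*E)) = 4 + √(E + (12 + (3 - 1)*E)) = 4 + √(E + (12 + 2*E)) = 4 + √(12 + 3*E))
(q(55) - 397)/(1875 + 715) = ((4 + √(12 + 3*55)) - 397)/(1875 + 715) = ((4 + √(12 + 165)) - 397)/2590 = ((4 + √177) - 397)*(1/2590) = (-393 + √177)*(1/2590) = -393/2590 + √177/2590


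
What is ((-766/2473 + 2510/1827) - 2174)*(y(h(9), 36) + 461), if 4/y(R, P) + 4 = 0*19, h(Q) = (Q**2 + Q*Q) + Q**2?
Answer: -4516140162760/4518171 ≈ -9.9955e+5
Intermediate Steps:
h(Q) = 3*Q**2 (h(Q) = (Q**2 + Q**2) + Q**2 = 2*Q**2 + Q**2 = 3*Q**2)
y(R, P) = -1 (y(R, P) = 4/(-4 + 0*19) = 4/(-4 + 0) = 4/(-4) = 4*(-1/4) = -1)
((-766/2473 + 2510/1827) - 2174)*(y(h(9), 36) + 461) = ((-766/2473 + 2510/1827) - 2174)*(-1 + 461) = ((-766*1/2473 + 2510*(1/1827)) - 2174)*460 = ((-766/2473 + 2510/1827) - 2174)*460 = (4807748/4518171 - 2174)*460 = -9817696006/4518171*460 = -4516140162760/4518171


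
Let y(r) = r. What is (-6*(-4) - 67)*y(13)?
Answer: -559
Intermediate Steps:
(-6*(-4) - 67)*y(13) = (-6*(-4) - 67)*13 = (24 - 67)*13 = -43*13 = -559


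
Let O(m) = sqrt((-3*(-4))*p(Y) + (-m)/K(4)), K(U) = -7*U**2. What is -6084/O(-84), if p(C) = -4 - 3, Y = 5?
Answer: 4056*I*sqrt(339)/113 ≈ 660.88*I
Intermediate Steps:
p(C) = -7
O(m) = sqrt(-84 + m/112) (O(m) = sqrt(-3*(-4)*(-7) + (-m)/((-7*4**2))) = sqrt(12*(-7) + (-m)/((-7*16))) = sqrt(-84 - m/(-112)) = sqrt(-84 - m*(-1/112)) = sqrt(-84 + m/112))
-6084/O(-84) = -6084*28/sqrt(-65856 + 7*(-84)) = -6084*28/sqrt(-65856 - 588) = -6084*(-2*I*sqrt(339)/339) = -(-4056)*I*sqrt(339)/113 = 4056*I*sqrt(339)/113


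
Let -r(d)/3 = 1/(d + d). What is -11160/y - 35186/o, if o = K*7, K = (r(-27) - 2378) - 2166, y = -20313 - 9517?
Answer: 2528228376/1707877871 ≈ 1.4803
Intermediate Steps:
y = -29830
r(d) = -3/(2*d) (r(d) = -3/(d + d) = -3*1/(2*d) = -3/(2*d))
K = -81791/18 (K = (-3/2/(-27) - 2378) - 2166 = (-3/2*(-1/27) - 2378) - 2166 = (1/18 - 2378) - 2166 = -42803/18 - 2166 = -81791/18 ≈ -4543.9)
o = -572537/18 (o = -81791/18*7 = -572537/18 ≈ -31808.)
-11160/y - 35186/o = -11160/(-29830) - 35186/(-572537/18) = -11160*(-1/29830) - 35186*(-18/572537) = 1116/2983 + 633348/572537 = 2528228376/1707877871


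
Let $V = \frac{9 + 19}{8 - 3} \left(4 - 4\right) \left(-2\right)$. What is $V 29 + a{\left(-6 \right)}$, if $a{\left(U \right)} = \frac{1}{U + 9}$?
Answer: $\frac{1}{3} \approx 0.33333$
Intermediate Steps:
$a{\left(U \right)} = \frac{1}{9 + U}$
$V = 0$ ($V = \frac{28}{5} \cdot 0 \left(-2\right) = 28 \cdot \frac{1}{5} \cdot 0 = \frac{28}{5} \cdot 0 = 0$)
$V 29 + a{\left(-6 \right)} = 0 \cdot 29 + \frac{1}{9 - 6} = 0 + \frac{1}{3} = \frac{1}{3}$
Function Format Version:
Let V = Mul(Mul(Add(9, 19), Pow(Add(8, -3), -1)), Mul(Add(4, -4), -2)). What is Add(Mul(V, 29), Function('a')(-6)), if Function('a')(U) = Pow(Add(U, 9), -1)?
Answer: Rational(1, 3) ≈ 0.33333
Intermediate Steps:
Function('a')(U) = Pow(Add(9, U), -1)
V = 0 (V = Mul(Mul(28, Pow(5, -1)), Mul(0, -2)) = Mul(Mul(28, Rational(1, 5)), 0) = Mul(Rational(28, 5), 0) = 0)
Add(Mul(V, 29), Function('a')(-6)) = Add(Mul(0, 29), Pow(Add(9, -6), -1)) = Add(0, Pow(3, -1)) = Add(0, Rational(1, 3)) = Rational(1, 3)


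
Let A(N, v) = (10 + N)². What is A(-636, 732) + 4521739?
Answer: 4913615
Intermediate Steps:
A(-636, 732) + 4521739 = (10 - 636)² + 4521739 = (-626)² + 4521739 = 391876 + 4521739 = 4913615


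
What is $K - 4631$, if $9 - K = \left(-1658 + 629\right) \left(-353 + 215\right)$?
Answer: $-146624$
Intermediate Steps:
$K = -141993$ ($K = 9 - \left(-1658 + 629\right) \left(-353 + 215\right) = 9 - \left(-1029\right) \left(-138\right) = 9 - 142002 = -141993$)
$K - 4631 = -141993 - 4631 = -146624$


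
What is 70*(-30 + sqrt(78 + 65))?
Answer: -2100 + 70*sqrt(143) ≈ -1262.9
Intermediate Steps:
70*(-30 + sqrt(78 + 65)) = 70*(-30 + sqrt(143)) = -2100 + 70*sqrt(143)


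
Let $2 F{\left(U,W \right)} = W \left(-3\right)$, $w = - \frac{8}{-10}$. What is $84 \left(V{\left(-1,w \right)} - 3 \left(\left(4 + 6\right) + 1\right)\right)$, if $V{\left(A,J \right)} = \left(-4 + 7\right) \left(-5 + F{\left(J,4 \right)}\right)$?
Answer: $-5544$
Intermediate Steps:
$w = \frac{4}{5}$ ($w = \left(-8\right) \left(- \frac{1}{10}\right) = \frac{4}{5} \approx 0.8$)
$F{\left(U,W \right)} = - \frac{3 W}{2}$ ($F{\left(U,W \right)} = \frac{W \left(-3\right)}{2} = \frac{\left(-3\right) W}{2} = - \frac{3 W}{2}$)
$V{\left(A,J \right)} = -33$ ($V{\left(A,J \right)} = \left(-4 + 7\right) \left(-5 - 6\right) = 3 \left(-5 - 6\right) = 3 \left(-11\right) = -33$)
$84 \left(V{\left(-1,w \right)} - 3 \left(\left(4 + 6\right) + 1\right)\right) = 84 \left(-33 - 3 \left(\left(4 + 6\right) + 1\right)\right) = 84 \left(-33 - 3 \left(10 + 1\right)\right) = 84 \left(-33 - 33\right) = 84 \left(-66\right) = -5544$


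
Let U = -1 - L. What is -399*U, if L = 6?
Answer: 2793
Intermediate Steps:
U = -7 (U = -1 - 1*6 = -1 - 6 = -7)
-399*U = -399*(-7) = 2793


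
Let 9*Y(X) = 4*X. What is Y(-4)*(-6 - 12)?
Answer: 32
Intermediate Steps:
Y(X) = 4*X/9 (Y(X) = (4*X)/9 = 4*X/9)
Y(-4)*(-6 - 12) = ((4/9)*(-4))*(-6 - 12) = -16/9*(-18) = 32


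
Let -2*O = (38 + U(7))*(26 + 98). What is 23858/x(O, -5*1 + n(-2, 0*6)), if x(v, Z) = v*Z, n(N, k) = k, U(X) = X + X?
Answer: 11929/8060 ≈ 1.4800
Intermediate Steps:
U(X) = 2*X
O = -3224 (O = -(38 + 2*7)*(26 + 98)/2 = -(38 + 14)*124/2 = -26*124 = -½*6448 = -3224)
x(v, Z) = Z*v
23858/x(O, -5*1 + n(-2, 0*6)) = 23858/(((-5*1 + 0*6)*(-3224))) = 23858/(((-5 + 0)*(-3224))) = 23858/((-5*(-3224))) = 23858/16120 = 23858*(1/16120) = 11929/8060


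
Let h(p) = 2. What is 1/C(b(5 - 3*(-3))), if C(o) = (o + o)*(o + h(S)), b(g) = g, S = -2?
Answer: 1/448 ≈ 0.0022321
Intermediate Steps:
C(o) = 2*o*(2 + o) (C(o) = (o + o)*(o + 2) = (2*o)*(2 + o) = 2*o*(2 + o))
1/C(b(5 - 3*(-3))) = 1/(2*(5 - 3*(-3))*(2 + (5 - 3*(-3)))) = 1/(2*(5 + 9)*(2 + (5 + 9))) = 1/(2*14*(2 + 14)) = 1/(2*14*16) = 1/448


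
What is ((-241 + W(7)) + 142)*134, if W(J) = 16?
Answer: -11122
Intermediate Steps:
((-241 + W(7)) + 142)*134 = ((-241 + 16) + 142)*134 = (-225 + 142)*134 = -83*134 = -11122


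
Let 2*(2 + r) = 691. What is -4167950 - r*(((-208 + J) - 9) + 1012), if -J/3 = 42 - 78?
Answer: -8956261/2 ≈ -4.4781e+6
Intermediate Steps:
r = 687/2 (r = -2 + (½)*691 = -2 + 691/2 = 687/2 ≈ 343.50)
J = 108 (J = -3*(42 - 78) = -3*(-36) = 108)
-4167950 - r*(((-208 + J) - 9) + 1012) = -4167950 - 687*(((-208 + 108) - 9) + 1012)/2 = -4167950 - 687*((-100 - 9) + 1012)/2 = -4167950 - 687*(-109 + 1012)/2 = -4167950 - 687*903/2 = -4167950 - 1*620361/2 = -4167950 - 620361/2 = -8956261/2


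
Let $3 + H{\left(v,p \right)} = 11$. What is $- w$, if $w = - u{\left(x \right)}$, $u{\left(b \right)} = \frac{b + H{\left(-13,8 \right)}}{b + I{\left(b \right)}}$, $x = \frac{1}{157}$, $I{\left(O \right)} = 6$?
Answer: $\frac{1257}{943} \approx 1.333$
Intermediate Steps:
$H{\left(v,p \right)} = 8$ ($H{\left(v,p \right)} = -3 + 11 = 8$)
$x = \frac{1}{157} \approx 0.0063694$
$u{\left(b \right)} = \frac{8 + b}{6 + b}$ ($u{\left(b \right)} = \frac{b + 8}{b + 6} = \frac{8 + b}{6 + b}$)
$w = - \frac{1257}{943}$ ($w = - \frac{8 + \frac{1}{157}}{6 + \frac{1}{157}} = - \frac{1257}{\frac{943}{157} \cdot 157} = - \frac{157 \cdot 1257}{943 \cdot 157} = \left(-1\right) \frac{1257}{943} = - \frac{1257}{943} \approx -1.333$)
$- w = \left(-1\right) \left(- \frac{1257}{943}\right) = \frac{1257}{943}$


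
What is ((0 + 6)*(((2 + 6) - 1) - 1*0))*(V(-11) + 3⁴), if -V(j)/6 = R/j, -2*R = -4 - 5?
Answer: 38556/11 ≈ 3505.1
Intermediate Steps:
R = 9/2 (R = -(-4 - 5)/2 = -½*(-9) = 9/2 ≈ 4.5000)
V(j) = -27/j
((0 + 6)*(((2 + 6) - 1) - 1*0))*(V(-11) + 3⁴) = ((0 + 6)*(((2 + 6) - 1) - 1*0))*(-27/(-11) + 3⁴) = (6*((8 - 1) + 0))*(-27*(-1/11) + 81) = (6*(7 + 0))*(27/11 + 81) = (6*7)*(918/11) = 42*(918/11) = 38556/11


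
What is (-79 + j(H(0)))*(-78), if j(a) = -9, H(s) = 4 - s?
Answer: 6864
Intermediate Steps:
(-79 + j(H(0)))*(-78) = (-79 - 9)*(-78) = -88*(-78) = 6864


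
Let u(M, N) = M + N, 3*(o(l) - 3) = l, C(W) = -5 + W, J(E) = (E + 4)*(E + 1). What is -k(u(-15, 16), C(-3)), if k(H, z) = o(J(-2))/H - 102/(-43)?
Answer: -607/129 ≈ -4.7054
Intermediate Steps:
J(E) = (1 + E)*(4 + E) (J(E) = (4 + E)*(1 + E) = (1 + E)*(4 + E))
o(l) = 3 + l/3
k(H, z) = 102/43 + 7/(3*H) (k(H, z) = (3 + (4 + (-2)² + 5*(-2))/3)/H - 102/(-43) = (3 + (4 + 4 - 10)/3)/H - 102*(-1/43) = (3 + (⅓)*(-2))/H + 102/43 = (3 - ⅔)/H + 102/43 = 7/(3*H) + 102/43 = 102/43 + 7/(3*H))
-k(u(-15, 16), C(-3)) = -(301 + 306*(-15 + 16))/(129*(-15 + 16)) = -(301 + 306*1)/(129*1) = -(301 + 306)/129 = -607/129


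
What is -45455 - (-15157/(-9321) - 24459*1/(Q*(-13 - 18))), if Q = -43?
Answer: -18211797847/400803 ≈ -45438.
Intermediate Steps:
-45455 - (-15157/(-9321) - 24459*1/(Q*(-13 - 18))) = -45455 - (-15157/(-9321) - 24459*(-1/(43*(-13 - 18)))) = -45455 - (-15157*(-1/9321) - 24459/((-43*(-31)))) = -45455 - (15157/9321 - 24459/1333) = -45455 - (15157/9321 - 24459*1/1333) = -45455 - (15157/9321 - 789/43) = -45455 - 1*(-6702518/400803) = -45455 + 6702518/400803 = -18211797847/400803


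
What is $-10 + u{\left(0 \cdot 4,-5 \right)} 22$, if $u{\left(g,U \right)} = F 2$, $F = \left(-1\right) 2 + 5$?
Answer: $122$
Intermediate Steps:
$F = 3$ ($F = -2 + 5 = 3$)
$u{\left(g,U \right)} = 6$ ($u{\left(g,U \right)} = 3 \cdot 2 = 6$)
$-10 + u{\left(0 \cdot 4,-5 \right)} 22 = -10 + 6 \cdot 22 = -10 + 132 = 122$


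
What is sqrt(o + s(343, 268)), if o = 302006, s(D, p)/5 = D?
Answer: sqrt(303721) ≈ 551.11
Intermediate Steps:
s(D, p) = 5*D
sqrt(o + s(343, 268)) = sqrt(302006 + 5*343) = sqrt(302006 + 1715) = sqrt(303721)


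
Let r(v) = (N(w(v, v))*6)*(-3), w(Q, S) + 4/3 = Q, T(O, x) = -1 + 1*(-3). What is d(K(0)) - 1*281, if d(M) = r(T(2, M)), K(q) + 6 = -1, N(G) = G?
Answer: -185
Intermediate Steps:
T(O, x) = -4 (T(O, x) = -1 - 3 = -4)
w(Q, S) = -4/3 + Q
r(v) = 24 - 18*v (r(v) = ((-4/3 + v)*6)*(-3) = (-8 + 6*v)*(-3) = 24 - 18*v)
K(q) = -7 (K(q) = -6 - 1 = -7)
d(M) = 96 (d(M) = 24 - 18*(-4) = 24 + 72 = 96)
d(K(0)) - 1*281 = 96 - 1*281 = 96 - 281 = -185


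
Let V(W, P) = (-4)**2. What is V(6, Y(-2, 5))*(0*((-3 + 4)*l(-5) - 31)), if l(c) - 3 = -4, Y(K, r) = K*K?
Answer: 0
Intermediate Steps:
Y(K, r) = K**2
V(W, P) = 16
l(c) = -1 (l(c) = 3 - 4 = -1)
V(6, Y(-2, 5))*(0*((-3 + 4)*l(-5) - 31)) = 16*(0*((-3 + 4)*(-1) - 31)) = 16*(0*(1*(-1) - 31)) = 16*(0*(-1 - 31)) = 16*(0*(-32)) = 16*0 = 0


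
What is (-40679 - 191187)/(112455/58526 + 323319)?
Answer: -13570189516/18922680249 ≈ -0.71714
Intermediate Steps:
(-40679 - 191187)/(112455/58526 + 323319) = -231866/(112455*(1/58526) + 323319) = -231866/(112455/58526 + 323319) = -231866/18922680249/58526 = -231866*58526/18922680249 = -13570189516/18922680249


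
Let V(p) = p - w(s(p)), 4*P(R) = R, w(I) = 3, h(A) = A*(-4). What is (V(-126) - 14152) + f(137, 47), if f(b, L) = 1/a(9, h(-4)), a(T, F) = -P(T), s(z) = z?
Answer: -128533/9 ≈ -14281.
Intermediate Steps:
h(A) = -4*A
P(R) = R/4
V(p) = -3 + p (V(p) = p - 1*3 = p - 3 = -3 + p)
a(T, F) = -T/4
f(b, L) = -4/9 (f(b, L) = 1/(-1/4*9) = 1/(-9/4) = -4/9)
(V(-126) - 14152) + f(137, 47) = ((-3 - 126) - 14152) - 4/9 = (-129 - 14152) - 4/9 = -14281 - 4/9 = -128533/9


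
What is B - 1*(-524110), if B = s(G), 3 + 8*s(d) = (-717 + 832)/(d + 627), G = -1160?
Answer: 1117401663/2132 ≈ 5.2411e+5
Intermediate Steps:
s(d) = -3/8 + 115/(8*(627 + d)) (s(d) = -3/8 + ((-717 + 832)/(d + 627))/8 = -3/8 + (115/(627 + d))/8 = -3/8 + 115/(8*(627 + d)))
B = -857/2132 (B = (-1766 - 3*(-1160))/(8*(627 - 1160)) = (⅛)*(-1766 + 3480)/(-533) = (⅛)*(-1/533)*1714 = -857/2132 ≈ -0.40197)
B - 1*(-524110) = -857/2132 - 1*(-524110) = -857/2132 + 524110 = 1117401663/2132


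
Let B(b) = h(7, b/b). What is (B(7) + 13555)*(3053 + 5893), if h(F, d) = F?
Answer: 121325652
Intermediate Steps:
B(b) = 7
(B(7) + 13555)*(3053 + 5893) = (7 + 13555)*(3053 + 5893) = 13562*8946 = 121325652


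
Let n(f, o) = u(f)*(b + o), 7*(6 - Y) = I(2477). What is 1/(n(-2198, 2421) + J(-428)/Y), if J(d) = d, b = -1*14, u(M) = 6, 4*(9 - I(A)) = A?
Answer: 2609/37667194 ≈ 6.9265e-5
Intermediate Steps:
I(A) = 9 - A/4
Y = 2609/28 (Y = 6 - (9 - ¼*2477)/7 = 6 - (9 - 2477/4)/7 = 6 - ⅐*(-2441/4) = 6 + 2441/28 = 2609/28 ≈ 93.179)
b = -14
n(f, o) = -84 + 6*o (n(f, o) = 6*(-14 + o) = -84 + 6*o)
1/(n(-2198, 2421) + J(-428)/Y) = 1/((-84 + 6*2421) - 428/2609/28) = 1/((-84 + 14526) - 428*28/2609) = 1/(14442 - 11984/2609) = 1/(37667194/2609) = 2609/37667194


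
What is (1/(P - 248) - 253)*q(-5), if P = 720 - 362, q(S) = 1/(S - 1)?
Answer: 27829/660 ≈ 42.165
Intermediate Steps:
q(S) = 1/(-1 + S)
P = 358
(1/(P - 248) - 253)*q(-5) = (1/(358 - 248) - 253)/(-1 - 5) = (1/110 - 253)/(-6) = (1/110 - 253)*(-⅙) = -27829/110*(-⅙) = 27829/660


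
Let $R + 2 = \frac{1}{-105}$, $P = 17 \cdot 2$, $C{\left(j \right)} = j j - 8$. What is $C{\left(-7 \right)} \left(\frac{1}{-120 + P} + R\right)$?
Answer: $- \frac{748291}{9030} \approx -82.867$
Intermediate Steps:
$C{\left(j \right)} = -8 + j^{2}$ ($C{\left(j \right)} = j^{2} - 8 = -8 + j^{2}$)
$P = 34$
$R = - \frac{211}{105}$ ($R = -2 + \frac{1}{-105} = -2 - \frac{1}{105} = - \frac{211}{105} \approx -2.0095$)
$C{\left(-7 \right)} \left(\frac{1}{-120 + P} + R\right) = \left(-8 + \left(-7\right)^{2}\right) \left(\frac{1}{-120 + 34} - \frac{211}{105}\right) = \left(-8 + 49\right) \left(\frac{1}{-86} - \frac{211}{105}\right) = 41 \left(- \frac{1}{86} - \frac{211}{105}\right) = 41 \left(- \frac{18251}{9030}\right) = - \frac{748291}{9030}$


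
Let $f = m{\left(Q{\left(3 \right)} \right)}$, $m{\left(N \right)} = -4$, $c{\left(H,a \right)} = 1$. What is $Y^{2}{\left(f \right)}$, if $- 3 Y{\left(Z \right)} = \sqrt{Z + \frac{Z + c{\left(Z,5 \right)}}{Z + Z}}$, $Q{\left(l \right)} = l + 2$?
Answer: $- \frac{29}{72} \approx -0.40278$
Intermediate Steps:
$Q{\left(l \right)} = 2 + l$
$f = -4$
$Y{\left(Z \right)} = - \frac{\sqrt{Z + \frac{1 + Z}{2 Z}}}{3}$ ($Y{\left(Z \right)} = - \frac{\sqrt{Z + \frac{Z + 1}{Z + Z}}}{3} = - \frac{\sqrt{Z + \frac{1 + Z}{2 Z}}}{3}$)
$Y^{2}{\left(f \right)} = \left(- \frac{\sqrt{2 + \frac{2}{-4} + 4 \left(-4\right)}}{6}\right)^{2} = \left(- \frac{\sqrt{2 + 2 \left(- \frac{1}{4}\right) - 16}}{6}\right)^{2} = \left(- \frac{\sqrt{2 - \frac{1}{2} - 16}}{6}\right)^{2} = \left(- \frac{\sqrt{- \frac{29}{2}}}{6}\right)^{2} = \left(- \frac{\frac{1}{2} i \sqrt{58}}{6}\right)^{2} = \left(- \frac{i \sqrt{58}}{12}\right)^{2} = - \frac{29}{72}$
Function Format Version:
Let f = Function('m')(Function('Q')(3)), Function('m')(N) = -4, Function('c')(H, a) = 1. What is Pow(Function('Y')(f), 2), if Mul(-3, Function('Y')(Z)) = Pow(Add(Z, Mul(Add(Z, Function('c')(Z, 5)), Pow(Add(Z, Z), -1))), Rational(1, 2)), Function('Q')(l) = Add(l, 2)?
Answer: Rational(-29, 72) ≈ -0.40278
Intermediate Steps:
Function('Q')(l) = Add(2, l)
f = -4
Function('Y')(Z) = Mul(Rational(-1, 3), Pow(Add(Z, Mul(Rational(1, 2), Pow(Z, -1), Add(1, Z))), Rational(1, 2))) (Function('Y')(Z) = Mul(Rational(-1, 3), Pow(Add(Z, Mul(Add(Z, 1), Pow(Add(Z, Z), -1))), Rational(1, 2))) = Mul(Rational(-1, 3), Pow(Add(Z, Mul(Add(1, Z), Pow(Mul(2, Z), -1))), Rational(1, 2))) = Mul(Rational(-1, 3), Pow(Add(Z, Mul(Add(1, Z), Mul(Rational(1, 2), Pow(Z, -1)))), Rational(1, 2))) = Mul(Rational(-1, 3), Pow(Add(Z, Mul(Rational(1, 2), Pow(Z, -1), Add(1, Z))), Rational(1, 2))))
Pow(Function('Y')(f), 2) = Pow(Mul(Rational(-1, 6), Pow(Add(2, Mul(2, Pow(-4, -1)), Mul(4, -4)), Rational(1, 2))), 2) = Pow(Mul(Rational(-1, 6), Pow(Add(2, Mul(2, Rational(-1, 4)), -16), Rational(1, 2))), 2) = Pow(Mul(Rational(-1, 6), Pow(Add(2, Rational(-1, 2), -16), Rational(1, 2))), 2) = Pow(Mul(Rational(-1, 6), Pow(Rational(-29, 2), Rational(1, 2))), 2) = Pow(Mul(Rational(-1, 6), Mul(Rational(1, 2), I, Pow(58, Rational(1, 2)))), 2) = Pow(Mul(Rational(-1, 12), I, Pow(58, Rational(1, 2))), 2) = Rational(-29, 72)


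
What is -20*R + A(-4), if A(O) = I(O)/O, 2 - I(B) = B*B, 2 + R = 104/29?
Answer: -1637/58 ≈ -28.224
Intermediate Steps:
R = 46/29 (R = -2 + 104/29 = 46/29 ≈ 1.5862)
I(B) = 2 - B**2 (I(B) = 2 - B*B = 2 - B**2)
A(O) = (2 - O**2)/O
-20*R + A(-4) = -20*46/29 + (-1*(-4) + 2/(-4)) = -920/29 + (4 + 2*(-1/4)) = -920/29 + (4 - 1/2) = -920/29 + 7/2 = -1637/58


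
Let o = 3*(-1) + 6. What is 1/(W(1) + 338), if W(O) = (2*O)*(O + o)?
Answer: 1/346 ≈ 0.0028902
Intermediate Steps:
o = 3 (o = -3 + 6 = 3)
W(O) = 2*O*(3 + O) (W(O) = (2*O)*(O + 3) = (2*O)*(3 + O) = 2*O*(3 + O))
1/(W(1) + 338) = 1/(2*1*(3 + 1) + 338) = 1/(2*1*4 + 338) = 1/(8 + 338) = 1/346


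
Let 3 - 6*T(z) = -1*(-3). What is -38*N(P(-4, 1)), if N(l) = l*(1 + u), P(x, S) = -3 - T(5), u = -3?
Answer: -228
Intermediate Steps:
T(z) = 0 (T(z) = ½ - (-1)*(-3)/6 = ½ - ⅙*3 = ½ - ½ = 0)
P(x, S) = -3 (P(x, S) = -3 - 1*0 = -3 + 0 = -3)
N(l) = -2*l (N(l) = l*(1 - 3) = l*(-2) = -2*l)
-38*N(P(-4, 1)) = -(-76)*(-3) = -38*6 = -228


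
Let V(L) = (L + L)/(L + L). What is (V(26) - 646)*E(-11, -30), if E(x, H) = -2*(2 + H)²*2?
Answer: 2022720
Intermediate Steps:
V(L) = 1 (V(L) = (2*L)/((2*L)) = (2*L)*(1/(2*L)) = 1)
E(x, H) = -4*(2 + H)²
(V(26) - 646)*E(-11, -30) = (1 - 646)*(-4*(2 - 30)²) = -(-2580)*(-28)² = -(-2580)*784 = -645*(-3136) = 2022720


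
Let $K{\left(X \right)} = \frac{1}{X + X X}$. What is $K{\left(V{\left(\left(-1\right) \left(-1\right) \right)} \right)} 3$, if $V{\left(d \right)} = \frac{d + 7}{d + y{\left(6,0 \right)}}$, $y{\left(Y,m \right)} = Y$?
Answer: $\frac{49}{40} \approx 1.225$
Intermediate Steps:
$V{\left(d \right)} = \frac{7 + d}{6 + d}$ ($V{\left(d \right)} = \frac{d + 7}{d + 6} = \frac{7 + d}{6 + d}$)
$K{\left(X \right)} = \frac{1}{X + X^{2}}$
$K{\left(V{\left(\left(-1\right) \left(-1\right) \right)} \right)} 3 = \frac{1}{\frac{7 - -1}{6 - -1} \left(1 + \frac{7 - -1}{6 - -1}\right)} 3 = \frac{1}{\frac{7 + 1}{6 + 1} \left(1 + \frac{7 + 1}{6 + 1}\right)} 3 = \frac{1}{\frac{1}{7} \cdot 8 \left(1 + \frac{1}{7} \cdot 8\right)} 3 = \frac{1}{\frac{8}{7} \left(1 + \frac{8}{7}\right)} 3 = \frac{7}{8 \cdot \frac{15}{7}} \cdot 3 = \frac{7}{8} \cdot \frac{7}{15} \cdot 3 = \frac{49}{120} \cdot 3 = \frac{49}{40}$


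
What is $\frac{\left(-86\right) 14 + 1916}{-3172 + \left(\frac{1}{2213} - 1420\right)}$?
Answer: $- \frac{1575656}{10162095} \approx -0.15505$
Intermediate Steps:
$\frac{\left(-86\right) 14 + 1916}{-3172 + \left(\frac{1}{2213} - 1420\right)} = \frac{-1204 + 1916}{-3172 + \left(\frac{1}{2213} - 1420\right)} = \frac{712}{-3172 - \frac{3142459}{2213}} = \frac{712}{- \frac{10162095}{2213}} = 712 \left(- \frac{2213}{10162095}\right) = - \frac{1575656}{10162095}$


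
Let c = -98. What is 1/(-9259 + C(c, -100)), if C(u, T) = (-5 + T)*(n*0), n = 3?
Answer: -1/9259 ≈ -0.00010800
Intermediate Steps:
C(u, T) = 0 (C(u, T) = (-5 + T)*(3*0) = (-5 + T)*0 = 0)
1/(-9259 + C(c, -100)) = 1/(-9259 + 0) = 1/(-9259) = -1/9259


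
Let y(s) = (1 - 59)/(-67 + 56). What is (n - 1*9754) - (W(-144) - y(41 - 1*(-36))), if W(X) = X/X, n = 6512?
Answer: -35615/11 ≈ -3237.7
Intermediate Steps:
W(X) = 1
y(s) = 58/11 (y(s) = -58/(-11) = -58*(-1/11) = 58/11)
(n - 1*9754) - (W(-144) - y(41 - 1*(-36))) = (6512 - 1*9754) - (1 - 1*58/11) = (6512 - 9754) - (1 - 58/11) = -3242 - 1*(-47/11) = -3242 + 47/11 = -35615/11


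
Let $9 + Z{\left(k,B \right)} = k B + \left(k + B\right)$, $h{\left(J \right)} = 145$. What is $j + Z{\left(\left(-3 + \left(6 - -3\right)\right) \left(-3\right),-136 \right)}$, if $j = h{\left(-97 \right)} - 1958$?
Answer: $472$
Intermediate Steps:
$j = -1813$ ($j = 145 - 1958 = -1813$)
$Z{\left(k,B \right)} = -9 + B + k + B k$ ($Z{\left(k,B \right)} = -9 + \left(k B + \left(k + B\right)\right) = -9 + \left(B k + \left(B + k\right)\right) = -9 + \left(B + k + B k\right) = -9 + B + k + B k$)
$j + Z{\left(\left(-3 + \left(6 - -3\right)\right) \left(-3\right),-136 \right)} = -1813 - \left(145 + 135 \left(-3 + \left(6 - -3\right)\right) \left(-3\right)\right) = -1813 - \left(145 + 135 \left(-3 + \left(6 + 3\right)\right) \left(-3\right)\right) = -1813 - \left(145 + 135 \left(-3 + 9\right) \left(-3\right)\right) = -1813 - \left(163 + 136 \cdot 6 \left(-3\right)\right) = -1813 - -2285 = -1813 + 2285 = 472$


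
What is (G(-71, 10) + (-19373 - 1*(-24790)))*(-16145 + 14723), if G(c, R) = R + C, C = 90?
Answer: -7845174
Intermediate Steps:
G(c, R) = 90 + R (G(c, R) = R + 90 = 90 + R)
(G(-71, 10) + (-19373 - 1*(-24790)))*(-16145 + 14723) = ((90 + 10) + (-19373 - 1*(-24790)))*(-16145 + 14723) = (100 + (-19373 + 24790))*(-1422) = (100 + 5417)*(-1422) = 5517*(-1422) = -7845174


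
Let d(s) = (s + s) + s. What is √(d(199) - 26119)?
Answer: I*√25522 ≈ 159.76*I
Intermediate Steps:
d(s) = 3*s (d(s) = 2*s + s = 3*s)
√(d(199) - 26119) = √(3*199 - 26119) = √(597 - 26119) = √(-25522) = I*√25522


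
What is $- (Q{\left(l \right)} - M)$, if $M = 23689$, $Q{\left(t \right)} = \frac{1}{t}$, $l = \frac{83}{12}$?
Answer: $\frac{1966175}{83} \approx 23689.0$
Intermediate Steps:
$l = \frac{83}{12}$ ($l = 83 \cdot \frac{1}{12} = \frac{83}{12} \approx 6.9167$)
$- (Q{\left(l \right)} - M) = - (\frac{1}{\frac{83}{12}} - 23689) = - (\frac{12}{83} - 23689) = \left(-1\right) \left(- \frac{1966175}{83}\right) = \frac{1966175}{83}$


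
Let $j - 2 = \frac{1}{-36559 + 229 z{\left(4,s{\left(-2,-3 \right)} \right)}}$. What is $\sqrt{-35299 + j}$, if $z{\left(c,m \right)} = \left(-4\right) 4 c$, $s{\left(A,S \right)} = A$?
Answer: $\frac{4 i \sqrt{5786449491565}}{51215} \approx 187.88 i$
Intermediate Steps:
$z{\left(c,m \right)} = - 16 c$
$j = \frac{102429}{51215}$ ($j = 2 + \frac{1}{-36559 + 229 \left(\left(-16\right) 4\right)} = 2 + \frac{1}{-36559 + 229 \left(-64\right)} = 2 + \frac{1}{-36559 - 14656} = 2 + \frac{1}{-51215} = 2 - \frac{1}{51215} = \frac{102429}{51215} \approx 2.0$)
$\sqrt{-35299 + j} = \sqrt{-35299 + \frac{102429}{51215}} = \sqrt{- \frac{1807735856}{51215}} = \frac{4 i \sqrt{5786449491565}}{51215}$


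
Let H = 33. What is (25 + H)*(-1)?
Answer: -58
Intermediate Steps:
(25 + H)*(-1) = (25 + 33)*(-1) = 58*(-1) = -58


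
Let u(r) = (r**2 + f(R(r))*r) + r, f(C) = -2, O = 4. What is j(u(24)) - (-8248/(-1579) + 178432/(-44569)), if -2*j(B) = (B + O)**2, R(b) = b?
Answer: -10877724003152/70374451 ≈ -1.5457e+5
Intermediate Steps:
u(r) = r**2 - r (u(r) = (r**2 - 2*r) + r = r**2 - r)
j(B) = -(4 + B)**2/2 (j(B) = -(B + 4)**2/2 = -(4 + B)**2/2)
j(u(24)) - (-8248/(-1579) + 178432/(-44569)) = -(4 + 24*(-1 + 24))**2/2 - (-8248/(-1579) + 178432/(-44569)) = -(4 + 24*23)**2/2 - (-8248*(-1/1579) + 178432*(-1/44569)) = -(4 + 552)**2/2 - (8248/1579 - 178432/44569) = -1/2*556**2 - 1*85860984/70374451 = -1/2*309136 - 85860984/70374451 = -154568 - 85860984/70374451 = -10877724003152/70374451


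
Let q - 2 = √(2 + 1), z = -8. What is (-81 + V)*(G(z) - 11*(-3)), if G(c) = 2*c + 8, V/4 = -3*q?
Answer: -2625 - 300*√3 ≈ -3144.6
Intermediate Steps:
q = 2 + √3 (q = 2 + √(2 + 1) = 2 + √3 ≈ 3.7321)
V = -24 - 12*√3 (V = 4*(-3*(2 + √3)) = 4*(-6 - 3*√3) = -24 - 12*√3 ≈ -44.785)
G(c) = 8 + 2*c
(-81 + V)*(G(z) - 11*(-3)) = (-81 + (-24 - 12*√3))*((8 + 2*(-8)) - 11*(-3)) = (-105 - 12*√3)*((8 - 16) + 33) = (-105 - 12*√3)*(-8 + 33) = (-105 - 12*√3)*25 = -2625 - 300*√3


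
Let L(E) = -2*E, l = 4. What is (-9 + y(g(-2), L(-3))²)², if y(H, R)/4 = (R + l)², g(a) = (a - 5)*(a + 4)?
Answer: 25597120081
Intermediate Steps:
g(a) = (-5 + a)*(4 + a)
y(H, R) = 4*(4 + R)² (y(H, R) = 4*(R + 4)² = 4*(4 + R)²)
(-9 + y(g(-2), L(-3))²)² = (-9 + (4*(4 - 2*(-3))²)²)² = (-9 + (4*(4 + 6)²)²)² = (-9 + (4*10²)²)² = (-9 + (4*100)²)² = (-9 + 400²)² = (-9 + 160000)² = 159991² = 25597120081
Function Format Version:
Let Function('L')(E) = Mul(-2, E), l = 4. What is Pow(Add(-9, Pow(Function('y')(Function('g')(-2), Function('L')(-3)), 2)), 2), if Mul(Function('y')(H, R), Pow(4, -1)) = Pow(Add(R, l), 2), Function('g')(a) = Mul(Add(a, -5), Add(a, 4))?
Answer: 25597120081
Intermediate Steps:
Function('g')(a) = Mul(Add(-5, a), Add(4, a))
Function('y')(H, R) = Mul(4, Pow(Add(4, R), 2)) (Function('y')(H, R) = Mul(4, Pow(Add(R, 4), 2)) = Mul(4, Pow(Add(4, R), 2)))
Pow(Add(-9, Pow(Function('y')(Function('g')(-2), Function('L')(-3)), 2)), 2) = Pow(Add(-9, Pow(Mul(4, Pow(Add(4, Mul(-2, -3)), 2)), 2)), 2) = Pow(Add(-9, Pow(Mul(4, Pow(Add(4, 6), 2)), 2)), 2) = Pow(Add(-9, Pow(Mul(4, Pow(10, 2)), 2)), 2) = Pow(Add(-9, Pow(Mul(4, 100), 2)), 2) = Pow(Add(-9, Pow(400, 2)), 2) = Pow(Add(-9, 160000), 2) = Pow(159991, 2) = 25597120081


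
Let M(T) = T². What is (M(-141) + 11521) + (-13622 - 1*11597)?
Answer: 6183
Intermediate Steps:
(M(-141) + 11521) + (-13622 - 1*11597) = ((-141)² + 11521) + (-13622 - 1*11597) = (19881 + 11521) + (-13622 - 11597) = 31402 - 25219 = 6183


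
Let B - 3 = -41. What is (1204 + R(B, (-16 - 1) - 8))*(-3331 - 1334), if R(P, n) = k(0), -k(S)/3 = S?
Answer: -5616660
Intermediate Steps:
k(S) = -3*S
B = -38 (B = 3 - 41 = -38)
R(P, n) = 0 (R(P, n) = -3*0 = 0)
(1204 + R(B, (-16 - 1) - 8))*(-3331 - 1334) = (1204 + 0)*(-3331 - 1334) = 1204*(-4665) = -5616660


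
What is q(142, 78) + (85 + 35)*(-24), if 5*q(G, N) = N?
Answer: -14322/5 ≈ -2864.4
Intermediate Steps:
q(G, N) = N/5
q(142, 78) + (85 + 35)*(-24) = (⅕)*78 + (85 + 35)*(-24) = 78/5 + 120*(-24) = 78/5 - 2880 = -14322/5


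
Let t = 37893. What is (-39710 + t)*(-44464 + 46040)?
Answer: -2863592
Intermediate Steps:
(-39710 + t)*(-44464 + 46040) = (-39710 + 37893)*(-44464 + 46040) = -1817*1576 = -2863592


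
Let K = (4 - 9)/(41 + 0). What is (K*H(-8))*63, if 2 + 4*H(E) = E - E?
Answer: 315/82 ≈ 3.8415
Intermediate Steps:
H(E) = -1/2 (H(E) = -1/2 + (E - E)/4 = -1/2 + (1/4)*0 = -1/2 + 0 = -1/2)
K = -5/41 ≈ -0.12195
(K*H(-8))*63 = -5/41*(-1/2)*63 = (5/82)*63 = 315/82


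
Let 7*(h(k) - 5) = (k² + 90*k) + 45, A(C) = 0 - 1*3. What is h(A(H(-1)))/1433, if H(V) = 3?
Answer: -181/10031 ≈ -0.018044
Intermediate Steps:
A(C) = -3 (A(C) = 0 - 3 = -3)
h(k) = 80/7 + k²/7 + 90*k/7 (h(k) = 5 + ((k² + 90*k) + 45)/7 = 5 + (45 + k² + 90*k)/7 = 5 + (45/7 + k²/7 + 90*k/7) = 80/7 + k²/7 + 90*k/7)
h(A(H(-1)))/1433 = (80/7 + (⅐)*(-3)² + (90/7)*(-3))/1433 = (80/7 + (⅐)*9 - 270/7)*(1/1433) = (80/7 + 9/7 - 270/7)*(1/1433) = -181/7*1/1433 = -181/10031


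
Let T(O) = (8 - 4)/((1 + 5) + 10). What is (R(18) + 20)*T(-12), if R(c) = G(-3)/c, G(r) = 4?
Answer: 91/18 ≈ 5.0556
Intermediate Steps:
T(O) = 1/4 (T(O) = 4/(6 + 10) = 4/16 = 4*(1/16) = 1/4)
R(c) = 4/c
(R(18) + 20)*T(-12) = (4/18 + 20)*(1/4) = (4*(1/18) + 20)*(1/4) = (2/9 + 20)*(1/4) = (182/9)*(1/4) = 91/18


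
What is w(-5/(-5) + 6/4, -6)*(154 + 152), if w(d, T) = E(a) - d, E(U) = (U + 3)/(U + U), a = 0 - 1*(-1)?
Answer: -153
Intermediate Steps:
a = 1 (a = 0 + 1 = 1)
E(U) = (3 + U)/(2*U) (E(U) = (3 + U)/((2*U)) = (3 + U)*(1/(2*U)) = (3 + U)/(2*U))
w(d, T) = 2 - d (w(d, T) = (1/2)*(3 + 1)/1 - d = (1/2)*1*4 - d = 2 - d)
w(-5/(-5) + 6/4, -6)*(154 + 152) = (2 - (-5/(-5) + 6/4))*(154 + 152) = (2 - (-5*(-1/5) + 6*(1/4)))*306 = (2 - (1 + 3/2))*306 = (2 - 1*5/2)*306 = (2 - 5/2)*306 = -1/2*306 = -153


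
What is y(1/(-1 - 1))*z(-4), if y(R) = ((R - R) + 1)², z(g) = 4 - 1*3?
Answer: 1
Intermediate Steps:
z(g) = 1 (z(g) = 4 - 3 = 1)
y(R) = 1 (y(R) = (0 + 1)² = 1² = 1)
y(1/(-1 - 1))*z(-4) = 1*1 = 1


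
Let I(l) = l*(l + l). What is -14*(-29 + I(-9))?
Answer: -1862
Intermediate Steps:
I(l) = 2*l² (I(l) = l*(2*l) = 2*l²)
-14*(-29 + I(-9)) = -14*(-29 + 2*(-9)²) = -14*(-29 + 2*81) = -14*(-29 + 162) = -14*133 = -1862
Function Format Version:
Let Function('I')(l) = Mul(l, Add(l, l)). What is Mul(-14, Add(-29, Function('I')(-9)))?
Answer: -1862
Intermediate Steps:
Function('I')(l) = Mul(2, Pow(l, 2)) (Function('I')(l) = Mul(l, Mul(2, l)) = Mul(2, Pow(l, 2)))
Mul(-14, Add(-29, Function('I')(-9))) = Mul(-14, Add(-29, Mul(2, Pow(-9, 2)))) = Mul(-14, Add(-29, Mul(2, 81))) = Mul(-14, Add(-29, 162)) = Mul(-14, 133) = -1862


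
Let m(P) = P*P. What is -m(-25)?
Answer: -625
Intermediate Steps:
m(P) = P**2
-m(-25) = -1*(-25)**2 = -1*625 = -625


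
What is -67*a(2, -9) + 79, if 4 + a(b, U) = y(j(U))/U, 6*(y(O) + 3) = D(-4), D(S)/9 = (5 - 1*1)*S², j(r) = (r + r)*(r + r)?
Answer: 3118/3 ≈ 1039.3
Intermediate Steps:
j(r) = 4*r² (j(r) = (2*r)*(2*r) = 4*r²)
D(S) = 36*S² (D(S) = 9*((5 - 1*1)*S²) = 9*((5 - 1)*S²) = 9*(4*S²) = 36*S²)
y(O) = 93 (y(O) = -3 + (36*(-4)²)/6 = -3 + (36*16)/6 = -3 + (⅙)*576 = -3 + 96 = 93)
a(b, U) = -4 + 93/U
-67*a(2, -9) + 79 = -67*(-4 + 93/(-9)) + 79 = -67*(-4 + 93*(-⅑)) + 79 = -67*(-4 - 31/3) + 79 = -67*(-43/3) + 79 = 2881/3 + 79 = 3118/3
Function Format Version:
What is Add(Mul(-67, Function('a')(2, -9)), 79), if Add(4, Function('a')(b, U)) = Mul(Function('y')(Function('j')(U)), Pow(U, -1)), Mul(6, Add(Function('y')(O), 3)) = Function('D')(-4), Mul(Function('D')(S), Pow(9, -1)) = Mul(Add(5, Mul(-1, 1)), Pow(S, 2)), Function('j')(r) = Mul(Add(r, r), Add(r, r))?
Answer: Rational(3118, 3) ≈ 1039.3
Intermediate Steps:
Function('j')(r) = Mul(4, Pow(r, 2)) (Function('j')(r) = Mul(Mul(2, r), Mul(2, r)) = Mul(4, Pow(r, 2)))
Function('D')(S) = Mul(36, Pow(S, 2)) (Function('D')(S) = Mul(9, Mul(Add(5, Mul(-1, 1)), Pow(S, 2))) = Mul(9, Mul(Add(5, -1), Pow(S, 2))) = Mul(9, Mul(4, Pow(S, 2))) = Mul(36, Pow(S, 2)))
Function('y')(O) = 93 (Function('y')(O) = Add(-3, Mul(Rational(1, 6), Mul(36, Pow(-4, 2)))) = Add(-3, Mul(Rational(1, 6), Mul(36, 16))) = Add(-3, Mul(Rational(1, 6), 576)) = Add(-3, 96) = 93)
Function('a')(b, U) = Add(-4, Mul(93, Pow(U, -1)))
Add(Mul(-67, Function('a')(2, -9)), 79) = Add(Mul(-67, Add(-4, Mul(93, Pow(-9, -1)))), 79) = Add(Mul(-67, Add(-4, Mul(93, Rational(-1, 9)))), 79) = Add(Mul(-67, Add(-4, Rational(-31, 3))), 79) = Add(Mul(-67, Rational(-43, 3)), 79) = Add(Rational(2881, 3), 79) = Rational(3118, 3)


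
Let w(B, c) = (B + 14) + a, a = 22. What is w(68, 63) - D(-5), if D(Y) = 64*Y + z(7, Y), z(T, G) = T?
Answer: 417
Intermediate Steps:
w(B, c) = 36 + B (w(B, c) = (B + 14) + 22 = (14 + B) + 22 = 36 + B)
D(Y) = 7 + 64*Y (D(Y) = 64*Y + 7 = 7 + 64*Y)
w(68, 63) - D(-5) = (36 + 68) - (7 + 64*(-5)) = 104 - (7 - 320) = 104 - 1*(-313) = 104 + 313 = 417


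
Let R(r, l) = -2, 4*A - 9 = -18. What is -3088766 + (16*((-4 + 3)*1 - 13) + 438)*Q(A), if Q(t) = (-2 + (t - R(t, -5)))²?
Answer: -24701461/8 ≈ -3.0877e+6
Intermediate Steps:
A = -9/4 (A = 9/4 + (¼)*(-18) = 9/4 - 9/2 = -9/4 ≈ -2.2500)
Q(t) = t² (Q(t) = (-2 + (t - 1*(-2)))² = (-2 + (t + 2))² = (-2 + (2 + t))² = t²)
-3088766 + (16*((-4 + 3)*1 - 13) + 438)*Q(A) = -3088766 + (16*((-4 + 3)*1 - 13) + 438)*(-9/4)² = -3088766 + (16*(-1*1 - 13) + 438)*(81/16) = -3088766 + (16*(-1 - 13) + 438)*(81/16) = -3088766 + (16*(-14) + 438)*(81/16) = -3088766 + (-224 + 438)*(81/16) = -3088766 + 214*(81/16) = -3088766 + 8667/8 = -24701461/8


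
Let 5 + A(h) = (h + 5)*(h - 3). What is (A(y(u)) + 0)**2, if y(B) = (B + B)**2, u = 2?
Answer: 71824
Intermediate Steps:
y(B) = 4*B**2 (y(B) = (2*B)**2 = 4*B**2)
A(h) = -5 + (-3 + h)*(5 + h) (A(h) = -5 + (h + 5)*(h - 3) = -5 + (5 + h)*(-3 + h) = -5 + (-3 + h)*(5 + h))
(A(y(u)) + 0)**2 = ((-20 + (4*2**2)**2 + 2*(4*2**2)) + 0)**2 = ((-20 + (4*4)**2 + 2*(4*4)) + 0)**2 = ((-20 + 16**2 + 2*16) + 0)**2 = ((-20 + 256 + 32) + 0)**2 = (268 + 0)**2 = 268**2 = 71824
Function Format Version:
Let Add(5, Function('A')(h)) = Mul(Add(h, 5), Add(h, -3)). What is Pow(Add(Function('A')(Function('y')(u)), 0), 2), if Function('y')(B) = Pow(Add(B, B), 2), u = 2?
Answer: 71824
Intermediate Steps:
Function('y')(B) = Mul(4, Pow(B, 2)) (Function('y')(B) = Pow(Mul(2, B), 2) = Mul(4, Pow(B, 2)))
Function('A')(h) = Add(-5, Mul(Add(-3, h), Add(5, h))) (Function('A')(h) = Add(-5, Mul(Add(h, 5), Add(h, -3))) = Add(-5, Mul(Add(5, h), Add(-3, h))) = Add(-5, Mul(Add(-3, h), Add(5, h))))
Pow(Add(Function('A')(Function('y')(u)), 0), 2) = Pow(Add(Add(-20, Pow(Mul(4, Pow(2, 2)), 2), Mul(2, Mul(4, Pow(2, 2)))), 0), 2) = Pow(Add(Add(-20, Pow(Mul(4, 4), 2), Mul(2, Mul(4, 4))), 0), 2) = Pow(Add(Add(-20, Pow(16, 2), Mul(2, 16)), 0), 2) = Pow(Add(Add(-20, 256, 32), 0), 2) = Pow(Add(268, 0), 2) = Pow(268, 2) = 71824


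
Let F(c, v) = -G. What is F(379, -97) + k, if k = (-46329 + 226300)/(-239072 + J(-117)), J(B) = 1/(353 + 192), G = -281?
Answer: 36514596964/130294239 ≈ 280.25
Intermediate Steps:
J(B) = 1/545
F(c, v) = 281 (F(c, v) = -1*(-281) = 281)
k = -98084195/130294239 (k = (-46329 + 226300)/(-239072 + 1/545) = 179971/(-130294239/545) = 179971*(-545/130294239) = -98084195/130294239 ≈ -0.75279)
F(379, -97) + k = 281 - 98084195/130294239 = 36514596964/130294239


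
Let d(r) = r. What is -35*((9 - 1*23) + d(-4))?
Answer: 630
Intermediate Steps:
-35*((9 - 1*23) + d(-4)) = -35*((9 - 1*23) - 4) = -35*((9 - 23) - 4) = -35*(-14 - 4) = -35*(-18) = 630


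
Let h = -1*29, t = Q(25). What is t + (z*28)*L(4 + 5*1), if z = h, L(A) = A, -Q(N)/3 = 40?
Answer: -7428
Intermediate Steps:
Q(N) = -120 (Q(N) = -3*40 = -120)
t = -120
h = -29
z = -29
t + (z*28)*L(4 + 5*1) = -120 + (-29*28)*(4 + 5*1) = -120 - 812*(4 + 5) = -120 - 812*9 = -120 - 7308 = -7428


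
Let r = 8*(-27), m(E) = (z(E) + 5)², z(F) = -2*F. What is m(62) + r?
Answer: 13945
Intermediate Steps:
m(E) = (5 - 2*E)² (m(E) = (-2*E + 5)² = (5 - 2*E)²)
r = -216
m(62) + r = (-5 + 2*62)² - 216 = (-5 + 124)² - 216 = 119² - 216 = 14161 - 216 = 13945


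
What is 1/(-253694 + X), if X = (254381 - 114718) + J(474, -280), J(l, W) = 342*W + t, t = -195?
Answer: -1/209986 ≈ -4.7622e-6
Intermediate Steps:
J(l, W) = -195 + 342*W (J(l, W) = 342*W - 195 = -195 + 342*W)
X = 43708 (X = (254381 - 114718) + (-195 + 342*(-280)) = 139663 + (-195 - 95760) = 139663 - 95955 = 43708)
1/(-253694 + X) = 1/(-253694 + 43708) = 1/(-209986) = -1/209986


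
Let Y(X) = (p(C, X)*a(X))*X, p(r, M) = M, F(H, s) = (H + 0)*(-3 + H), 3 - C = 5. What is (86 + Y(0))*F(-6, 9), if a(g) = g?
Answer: 4644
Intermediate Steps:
C = -2 (C = 3 - 1*5 = 3 - 5 = -2)
F(H, s) = H*(-3 + H)
Y(X) = X**3 (Y(X) = (X*X)*X = X**2*X = X**3)
(86 + Y(0))*F(-6, 9) = (86 + 0**3)*(-6*(-3 - 6)) = (86 + 0)*(-6*(-9)) = 86*54 = 4644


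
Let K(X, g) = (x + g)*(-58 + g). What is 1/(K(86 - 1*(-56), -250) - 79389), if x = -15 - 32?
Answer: 1/12087 ≈ 8.2733e-5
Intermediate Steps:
x = -47
K(X, g) = (-58 + g)*(-47 + g) (K(X, g) = (-47 + g)*(-58 + g) = (-58 + g)*(-47 + g))
1/(K(86 - 1*(-56), -250) - 79389) = 1/((2726 + (-250)² - 105*(-250)) - 79389) = 1/((2726 + 62500 + 26250) - 79389) = 1/(91476 - 79389) = 1/12087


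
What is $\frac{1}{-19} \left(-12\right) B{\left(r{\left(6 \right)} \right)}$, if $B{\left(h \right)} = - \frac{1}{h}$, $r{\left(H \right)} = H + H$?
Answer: $- \frac{1}{19} \approx -0.052632$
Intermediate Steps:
$r{\left(H \right)} = 2 H$
$\frac{1}{-19} \left(-12\right) B{\left(r{\left(6 \right)} \right)} = \frac{1}{-19} \left(-12\right) \left(- \frac{1}{2 \cdot 6}\right) = \left(- \frac{1}{19}\right) \left(-12\right) \left(- \frac{1}{12}\right) = \frac{12 \left(\left(-1\right) \frac{1}{12}\right)}{19} = \frac{12}{19} \left(- \frac{1}{12}\right) = - \frac{1}{19}$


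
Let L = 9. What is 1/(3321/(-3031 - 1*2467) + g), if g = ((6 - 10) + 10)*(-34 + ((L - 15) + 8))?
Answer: -5498/1058937 ≈ -0.0051920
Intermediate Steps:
g = -192 (g = ((6 - 10) + 10)*(-34 + ((9 - 15) + 8)) = (-4 + 10)*(-34 + (-6 + 8)) = 6*(-34 + 2) = 6*(-32) = -192)
1/(3321/(-3031 - 1*2467) + g) = 1/(3321/(-3031 - 1*2467) - 192) = 1/(3321/(-3031 - 2467) - 192) = 1/(3321/(-5498) - 192) = 1/(3321*(-1/5498) - 192) = 1/(-3321/5498 - 192) = 1/(-1058937/5498) = -5498/1058937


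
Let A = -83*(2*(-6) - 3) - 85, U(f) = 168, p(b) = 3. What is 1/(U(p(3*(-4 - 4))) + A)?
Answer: 1/1328 ≈ 0.00075301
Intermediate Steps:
A = 1160 (A = -83*(-12 - 3) - 85 = -83*(-15) - 85 = 1245 - 85 = 1160)
1/(U(p(3*(-4 - 4))) + A) = 1/(168 + 1160) = 1/1328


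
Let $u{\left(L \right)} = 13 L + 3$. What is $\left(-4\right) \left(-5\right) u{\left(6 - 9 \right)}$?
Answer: $-720$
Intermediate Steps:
$u{\left(L \right)} = 3 + 13 L$
$\left(-4\right) \left(-5\right) u{\left(6 - 9 \right)} = \left(-4\right) \left(-5\right) \left(3 + 13 \left(6 - 9\right)\right) = 20 \left(3 + 13 \left(-3\right)\right) = 20 \left(3 - 39\right) = 20 \left(-36\right) = -720$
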